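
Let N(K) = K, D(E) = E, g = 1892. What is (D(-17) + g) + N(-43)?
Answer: 1832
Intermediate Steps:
(D(-17) + g) + N(-43) = (-17 + 1892) - 43 = 1875 - 43 = 1832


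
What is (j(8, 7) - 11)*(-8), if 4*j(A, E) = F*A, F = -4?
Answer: 152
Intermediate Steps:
j(A, E) = -A (j(A, E) = (-4*A)/4 = -A)
(j(8, 7) - 11)*(-8) = (-1*8 - 11)*(-8) = (-8 - 11)*(-8) = -19*(-8) = 152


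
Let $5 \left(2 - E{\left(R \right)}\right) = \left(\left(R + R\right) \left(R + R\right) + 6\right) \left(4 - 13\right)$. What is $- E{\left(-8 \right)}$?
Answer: $- \frac{2368}{5} \approx -473.6$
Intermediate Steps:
$E{\left(R \right)} = \frac{64}{5} + \frac{36 R^{2}}{5}$ ($E{\left(R \right)} = 2 - \frac{\left(\left(R + R\right) \left(R + R\right) + 6\right) \left(4 - 13\right)}{5} = 2 - \frac{\left(2 R 2 R + 6\right) \left(-9\right)}{5} = 2 - \frac{\left(4 R^{2} + 6\right) \left(-9\right)}{5} = 2 - \frac{\left(6 + 4 R^{2}\right) \left(-9\right)}{5} = 2 - \frac{-54 - 36 R^{2}}{5} = 2 + \left(\frac{54}{5} + \frac{36 R^{2}}{5}\right) = \frac{64}{5} + \frac{36 R^{2}}{5}$)
$- E{\left(-8 \right)} = - (\frac{64}{5} + \frac{36 \left(-8\right)^{2}}{5}) = - (\frac{64}{5} + \frac{36}{5} \cdot 64) = - (\frac{64}{5} + \frac{2304}{5}) = \left(-1\right) \frac{2368}{5} = - \frac{2368}{5}$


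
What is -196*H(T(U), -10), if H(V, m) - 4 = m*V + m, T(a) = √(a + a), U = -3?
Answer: 1176 + 1960*I*√6 ≈ 1176.0 + 4801.0*I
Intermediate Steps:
T(a) = √2*√a (T(a) = √(2*a) = √2*√a)
H(V, m) = 4 + m + V*m (H(V, m) = 4 + (m*V + m) = 4 + (V*m + m) = 4 + (m + V*m) = 4 + m + V*m)
-196*H(T(U), -10) = -196*(4 - 10 + (√2*√(-3))*(-10)) = -196*(4 - 10 + (√2*(I*√3))*(-10)) = -196*(4 - 10 + (I*√6)*(-10)) = -196*(4 - 10 - 10*I*√6) = -196*(-6 - 10*I*√6) = 1176 + 1960*I*√6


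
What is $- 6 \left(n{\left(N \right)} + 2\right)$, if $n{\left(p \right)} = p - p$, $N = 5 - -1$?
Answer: $-12$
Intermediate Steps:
$N = 6$ ($N = 5 + 1 = 6$)
$n{\left(p \right)} = 0$
$- 6 \left(n{\left(N \right)} + 2\right) = - 6 \left(0 + 2\right) = \left(-6\right) 2 = -12$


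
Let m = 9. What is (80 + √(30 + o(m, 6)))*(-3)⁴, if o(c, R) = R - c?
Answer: 6480 + 243*√3 ≈ 6900.9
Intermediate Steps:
(80 + √(30 + o(m, 6)))*(-3)⁴ = (80 + √(30 + (6 - 1*9)))*(-3)⁴ = (80 + √(30 + (6 - 9)))*81 = (80 + √(30 - 3))*81 = (80 + √27)*81 = (80 + 3*√3)*81 = 6480 + 243*√3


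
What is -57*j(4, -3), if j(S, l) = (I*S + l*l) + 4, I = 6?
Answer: -2109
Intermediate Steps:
j(S, l) = 4 + l² + 6*S (j(S, l) = (6*S + l*l) + 4 = (6*S + l²) + 4 = (l² + 6*S) + 4 = 4 + l² + 6*S)
-57*j(4, -3) = -57*(4 + (-3)² + 6*4) = -57*(4 + 9 + 24) = -57*37 = -2109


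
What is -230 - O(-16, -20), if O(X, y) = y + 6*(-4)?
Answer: -186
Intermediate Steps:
O(X, y) = -24 + y (O(X, y) = y - 24 = -24 + y)
-230 - O(-16, -20) = -230 - (-24 - 20) = -230 - 1*(-44) = -230 + 44 = -186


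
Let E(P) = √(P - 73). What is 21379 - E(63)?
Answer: 21379 - I*√10 ≈ 21379.0 - 3.1623*I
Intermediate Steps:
E(P) = √(-73 + P)
21379 - E(63) = 21379 - √(-73 + 63) = 21379 - √(-10) = 21379 - I*√10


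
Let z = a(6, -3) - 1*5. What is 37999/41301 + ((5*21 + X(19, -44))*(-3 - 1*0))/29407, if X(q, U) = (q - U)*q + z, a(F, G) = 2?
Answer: 73575892/93426039 ≈ 0.78753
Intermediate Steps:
z = -3 (z = 2 - 1*5 = 2 - 5 = -3)
X(q, U) = -3 + q*(q - U) (X(q, U) = (q - U)*q - 3 = q*(q - U) - 3 = -3 + q*(q - U))
37999/41301 + ((5*21 + X(19, -44))*(-3 - 1*0))/29407 = 37999/41301 + ((5*21 + (-3 + 19² - 1*(-44)*19))*(-3 - 1*0))/29407 = 37999*(1/41301) + ((105 + (-3 + 361 + 836))*(-3 + 0))*(1/29407) = 2923/3177 + ((105 + 1194)*(-3))*(1/29407) = 2923/3177 + (1299*(-3))*(1/29407) = 2923/3177 - 3897*1/29407 = 2923/3177 - 3897/29407 = 73575892/93426039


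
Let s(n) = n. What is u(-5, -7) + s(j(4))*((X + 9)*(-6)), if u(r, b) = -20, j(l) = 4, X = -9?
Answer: -20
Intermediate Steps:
u(-5, -7) + s(j(4))*((X + 9)*(-6)) = -20 + 4*((-9 + 9)*(-6)) = -20 + 4*(0*(-6)) = -20 + 4*0 = -20 + 0 = -20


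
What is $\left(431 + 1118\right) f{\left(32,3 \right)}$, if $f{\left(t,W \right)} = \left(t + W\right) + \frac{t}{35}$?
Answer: $\frac{1947093}{35} \approx 55631.0$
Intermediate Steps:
$f{\left(t,W \right)} = W + \frac{36 t}{35}$ ($f{\left(t,W \right)} = \left(W + t\right) + t \frac{1}{35} = \left(W + t\right) + \frac{t}{35} = W + \frac{36 t}{35}$)
$\left(431 + 1118\right) f{\left(32,3 \right)} = \left(431 + 1118\right) \left(3 + \frac{36}{35} \cdot 32\right) = 1549 \left(3 + \frac{1152}{35}\right) = 1549 \cdot \frac{1257}{35} = \frac{1947093}{35}$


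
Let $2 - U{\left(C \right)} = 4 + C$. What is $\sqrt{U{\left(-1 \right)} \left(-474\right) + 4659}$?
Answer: $\sqrt{5133} \approx 71.645$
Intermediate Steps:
$U{\left(C \right)} = -2 - C$ ($U{\left(C \right)} = 2 - \left(4 + C\right) = -2 - C$)
$\sqrt{U{\left(-1 \right)} \left(-474\right) + 4659} = \sqrt{\left(-2 - -1\right) \left(-474\right) + 4659} = \sqrt{\left(-2 + 1\right) \left(-474\right) + 4659} = \sqrt{\left(-1\right) \left(-474\right) + 4659} = \sqrt{474 + 4659} = \sqrt{5133}$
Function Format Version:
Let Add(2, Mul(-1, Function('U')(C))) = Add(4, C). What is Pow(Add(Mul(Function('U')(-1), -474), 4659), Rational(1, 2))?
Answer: Pow(5133, Rational(1, 2)) ≈ 71.645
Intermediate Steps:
Function('U')(C) = Add(-2, Mul(-1, C)) (Function('U')(C) = Add(2, Mul(-1, Add(4, C))) = Add(2, Add(-4, Mul(-1, C))) = Add(-2, Mul(-1, C)))
Pow(Add(Mul(Function('U')(-1), -474), 4659), Rational(1, 2)) = Pow(Add(Mul(Add(-2, Mul(-1, -1)), -474), 4659), Rational(1, 2)) = Pow(Add(Mul(Add(-2, 1), -474), 4659), Rational(1, 2)) = Pow(Add(Mul(-1, -474), 4659), Rational(1, 2)) = Pow(Add(474, 4659), Rational(1, 2)) = Pow(5133, Rational(1, 2))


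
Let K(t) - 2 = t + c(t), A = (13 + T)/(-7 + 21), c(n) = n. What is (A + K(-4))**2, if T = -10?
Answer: 6561/196 ≈ 33.474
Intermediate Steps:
A = 3/14 (A = (13 - 10)/(-7 + 21) = 3/14 ≈ 0.21429)
K(t) = 2 + 2*t (K(t) = 2 + (t + t) = 2 + 2*t)
(A + K(-4))**2 = (3/14 + (2 + 2*(-4)))**2 = (3/14 + (2 - 8))**2 = (3/14 - 6)**2 = (-81/14)**2 = 6561/196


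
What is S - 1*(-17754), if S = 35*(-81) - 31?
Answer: 14888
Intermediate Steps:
S = -2866 (S = -2835 - 31 = -2866)
S - 1*(-17754) = -2866 - 1*(-17754) = -2866 + 17754 = 14888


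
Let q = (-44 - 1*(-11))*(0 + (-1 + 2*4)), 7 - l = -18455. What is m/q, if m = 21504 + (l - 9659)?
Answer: -30307/231 ≈ -131.20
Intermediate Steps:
l = 18462 (l = 7 - 1*(-18455) = 7 + 18455 = 18462)
q = -231 (q = (-44 + 11)*(0 + (-1 + 8)) = -33*(0 + 7) = -33*7 = -231)
m = 30307 (m = 21504 + (18462 - 9659) = 21504 + 8803 = 30307)
m/q = 30307/(-231) = 30307*(-1/231) = -30307/231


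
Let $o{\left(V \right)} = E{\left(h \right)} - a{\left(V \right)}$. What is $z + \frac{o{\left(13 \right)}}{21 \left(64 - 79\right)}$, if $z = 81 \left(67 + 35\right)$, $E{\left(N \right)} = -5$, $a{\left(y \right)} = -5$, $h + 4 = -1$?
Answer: $8262$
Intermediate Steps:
$h = -5$ ($h = -4 - 1 = -5$)
$o{\left(V \right)} = 0$ ($o{\left(V \right)} = -5 - -5 = -5 + 5 = 0$)
$z = 8262$ ($z = 81 \cdot 102 = 8262$)
$z + \frac{o{\left(13 \right)}}{21 \left(64 - 79\right)} = 8262 + \frac{0}{21 \left(64 - 79\right)} = 8262 + \frac{0}{21 \left(-15\right)} = 8262 + \frac{0}{-315} = 8262 + 0 \left(- \frac{1}{315}\right) = 8262 + 0 = 8262$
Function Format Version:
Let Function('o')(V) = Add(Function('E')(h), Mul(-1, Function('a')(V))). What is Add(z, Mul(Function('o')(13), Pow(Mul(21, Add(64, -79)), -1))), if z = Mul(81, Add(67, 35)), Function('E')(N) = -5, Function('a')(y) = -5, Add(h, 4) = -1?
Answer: 8262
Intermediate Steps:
h = -5 (h = Add(-4, -1) = -5)
Function('o')(V) = 0 (Function('o')(V) = Add(-5, Mul(-1, -5)) = Add(-5, 5) = 0)
z = 8262 (z = Mul(81, 102) = 8262)
Add(z, Mul(Function('o')(13), Pow(Mul(21, Add(64, -79)), -1))) = Add(8262, Mul(0, Pow(Mul(21, Add(64, -79)), -1))) = Add(8262, Mul(0, Pow(Mul(21, -15), -1))) = Add(8262, Mul(0, Pow(-315, -1))) = Add(8262, Mul(0, Rational(-1, 315))) = Add(8262, 0) = 8262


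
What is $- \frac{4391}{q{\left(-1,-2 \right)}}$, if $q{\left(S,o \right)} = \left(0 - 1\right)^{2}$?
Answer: $-4391$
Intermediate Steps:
$q{\left(S,o \right)} = 1$ ($q{\left(S,o \right)} = \left(0 - 1\right)^{2} = \left(-1\right)^{2} = 1$)
$- \frac{4391}{q{\left(-1,-2 \right)}} = - \frac{4391}{1} = \left(-4391\right) 1 = -4391$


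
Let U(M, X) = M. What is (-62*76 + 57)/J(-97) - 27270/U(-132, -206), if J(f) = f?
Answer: 543275/2134 ≈ 254.58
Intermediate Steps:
(-62*76 + 57)/J(-97) - 27270/U(-132, -206) = (-62*76 + 57)/(-97) - 27270/(-132) = (-4712 + 57)*(-1/97) - 27270*(-1/132) = -4655*(-1/97) + 4545/22 = 4655/97 + 4545/22 = 543275/2134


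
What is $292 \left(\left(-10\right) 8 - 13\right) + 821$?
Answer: $-26335$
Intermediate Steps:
$292 \left(\left(-10\right) 8 - 13\right) + 821 = 292 \left(-80 - 13\right) + 821 = 292 \left(-93\right) + 821 = -27156 + 821 = -26335$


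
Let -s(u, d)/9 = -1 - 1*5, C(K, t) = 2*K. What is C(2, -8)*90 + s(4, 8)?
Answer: 414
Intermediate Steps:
s(u, d) = 54 (s(u, d) = -9*(-1 - 1*5) = -9*(-1 - 5) = -9*(-6) = 54)
C(2, -8)*90 + s(4, 8) = (2*2)*90 + 54 = 4*90 + 54 = 360 + 54 = 414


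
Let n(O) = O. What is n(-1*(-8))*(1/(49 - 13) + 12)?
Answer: 866/9 ≈ 96.222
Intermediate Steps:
n(-1*(-8))*(1/(49 - 13) + 12) = (-1*(-8))*(1/(49 - 13) + 12) = 8*(1/36 + 12) = 8*(433/36) = 866/9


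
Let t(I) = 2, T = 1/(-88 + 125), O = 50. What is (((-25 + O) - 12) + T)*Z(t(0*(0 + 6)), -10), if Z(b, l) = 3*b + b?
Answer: 3856/37 ≈ 104.22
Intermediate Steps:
T = 1/37 ≈ 0.027027
Z(b, l) = 4*b
(((-25 + O) - 12) + T)*Z(t(0*(0 + 6)), -10) = (((-25 + 50) - 12) + 1/37)*(4*2) = ((25 - 12) + 1/37)*8 = (13 + 1/37)*8 = (482/37)*8 = 3856/37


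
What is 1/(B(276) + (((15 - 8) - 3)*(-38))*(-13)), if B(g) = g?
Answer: 1/2252 ≈ 0.00044405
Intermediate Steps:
1/(B(276) + (((15 - 8) - 3)*(-38))*(-13)) = 1/(276 + (((15 - 8) - 3)*(-38))*(-13)) = 1/(276 + ((7 - 3)*(-38))*(-13)) = 1/(276 + (4*(-38))*(-13)) = 1/(276 - 152*(-13)) = 1/(276 + 1976) = 1/2252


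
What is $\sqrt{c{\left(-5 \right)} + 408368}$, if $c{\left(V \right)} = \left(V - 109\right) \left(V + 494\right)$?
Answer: $\sqrt{352622} \approx 593.82$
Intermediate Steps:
$c{\left(V \right)} = \left(-109 + V\right) \left(494 + V\right)$
$\sqrt{c{\left(-5 \right)} + 408368} = \sqrt{\left(-53846 + \left(-5\right)^{2} + 385 \left(-5\right)\right) + 408368} = \sqrt{\left(-53846 + 25 - 1925\right) + 408368} = \sqrt{-55746 + 408368} = \sqrt{352622}$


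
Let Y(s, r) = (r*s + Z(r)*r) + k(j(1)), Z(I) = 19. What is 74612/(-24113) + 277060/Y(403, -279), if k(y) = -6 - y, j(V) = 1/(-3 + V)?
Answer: -4418807372/811185433 ≈ -5.4473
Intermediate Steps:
Y(s, r) = -11/2 + 19*r + r*s (Y(s, r) = (r*s + 19*r) + (-6 - 1/(-3 + 1)) = (19*r + r*s) + (-6 - 1/(-2)) = (19*r + r*s) + (-6 - 1*(-½)) = (19*r + r*s) + (-6 + ½) = (19*r + r*s) - 11/2 = -11/2 + 19*r + r*s)
74612/(-24113) + 277060/Y(403, -279) = 74612/(-24113) + 277060/(-11/2 + 19*(-279) - 279*403) = 74612*(-1/24113) + 277060/(-11/2 - 5301 - 112437) = -74612/24113 + 277060/(-235487/2) = -74612/24113 + 277060*(-2/235487) = -74612/24113 - 79160/33641 = -4418807372/811185433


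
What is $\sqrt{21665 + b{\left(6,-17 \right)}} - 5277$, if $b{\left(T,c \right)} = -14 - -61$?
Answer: $-5277 + 4 \sqrt{1357} \approx -5129.6$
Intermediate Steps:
$b{\left(T,c \right)} = 47$ ($b{\left(T,c \right)} = -14 + 61 = 47$)
$\sqrt{21665 + b{\left(6,-17 \right)}} - 5277 = \sqrt{21665 + 47} - 5277 = \sqrt{21712} - 5277 = 4 \sqrt{1357} - 5277 = -5277 + 4 \sqrt{1357}$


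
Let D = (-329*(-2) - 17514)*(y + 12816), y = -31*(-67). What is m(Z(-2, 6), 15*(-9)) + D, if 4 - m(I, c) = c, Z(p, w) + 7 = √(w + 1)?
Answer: -251036269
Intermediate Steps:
Z(p, w) = -7 + √(1 + w) (Z(p, w) = -7 + √(w + 1) = -7 + √(1 + w))
m(I, c) = 4 - c
y = 2077
D = -251036408 (D = (-329*(-2) - 17514)*(2077 + 12816) = (658 - 17514)*14893 = -16856*14893 = -251036408)
m(Z(-2, 6), 15*(-9)) + D = (4 - 15*(-9)) - 251036408 = (4 - 1*(-135)) - 251036408 = (4 + 135) - 251036408 = 139 - 251036408 = -251036269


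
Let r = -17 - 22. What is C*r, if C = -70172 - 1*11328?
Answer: 3178500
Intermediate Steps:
r = -39
C = -81500 (C = -70172 - 11328 = -81500)
C*r = -81500*(-39) = 3178500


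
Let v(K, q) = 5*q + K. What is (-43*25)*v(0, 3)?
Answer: -16125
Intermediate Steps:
v(K, q) = K + 5*q
(-43*25)*v(0, 3) = (-43*25)*(0 + 5*3) = -1075*(0 + 15) = -1075*15 = -16125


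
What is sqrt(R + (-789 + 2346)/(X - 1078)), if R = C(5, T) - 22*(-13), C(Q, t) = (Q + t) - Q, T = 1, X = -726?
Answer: sqrt(232802141)/902 ≈ 16.916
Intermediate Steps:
C(Q, t) = t
R = 287 (R = 1 - 22*(-13) = 1 + 286 = 287)
sqrt(R + (-789 + 2346)/(X - 1078)) = sqrt(287 + (-789 + 2346)/(-726 - 1078)) = sqrt(287 + 1557/(-1804)) = sqrt(287 + 1557*(-1/1804)) = sqrt(287 - 1557/1804) = sqrt(516191/1804) = sqrt(232802141)/902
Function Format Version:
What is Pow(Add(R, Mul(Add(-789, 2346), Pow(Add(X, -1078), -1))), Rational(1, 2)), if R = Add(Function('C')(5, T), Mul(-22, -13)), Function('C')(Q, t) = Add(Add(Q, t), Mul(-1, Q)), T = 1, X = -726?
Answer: Mul(Rational(1, 902), Pow(232802141, Rational(1, 2))) ≈ 16.916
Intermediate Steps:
Function('C')(Q, t) = t
R = 287 (R = Add(1, Mul(-22, -13)) = Add(1, 286) = 287)
Pow(Add(R, Mul(Add(-789, 2346), Pow(Add(X, -1078), -1))), Rational(1, 2)) = Pow(Add(287, Mul(Add(-789, 2346), Pow(Add(-726, -1078), -1))), Rational(1, 2)) = Pow(Add(287, Mul(1557, Pow(-1804, -1))), Rational(1, 2)) = Pow(Add(287, Mul(1557, Rational(-1, 1804))), Rational(1, 2)) = Pow(Add(287, Rational(-1557, 1804)), Rational(1, 2)) = Pow(Rational(516191, 1804), Rational(1, 2)) = Mul(Rational(1, 902), Pow(232802141, Rational(1, 2)))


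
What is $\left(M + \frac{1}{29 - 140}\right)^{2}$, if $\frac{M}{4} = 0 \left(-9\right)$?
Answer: $\frac{1}{12321} \approx 8.1162 \cdot 10^{-5}$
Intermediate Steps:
$M = 0$ ($M = 4 \cdot 0 \left(-9\right) = 4 \cdot 0 = 0$)
$\left(M + \frac{1}{29 - 140}\right)^{2} = \left(0 + \frac{1}{29 - 140}\right)^{2} = \left(0 + \frac{1}{-111}\right)^{2} = \left(0 - \frac{1}{111}\right)^{2} = \left(- \frac{1}{111}\right)^{2} = \frac{1}{12321}$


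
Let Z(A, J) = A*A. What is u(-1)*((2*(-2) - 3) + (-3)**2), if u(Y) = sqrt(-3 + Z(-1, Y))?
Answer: 2*I*sqrt(2) ≈ 2.8284*I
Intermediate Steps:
Z(A, J) = A**2
u(Y) = I*sqrt(2) (u(Y) = sqrt(-3 + (-1)**2) = sqrt(-3 + 1) = sqrt(-2) = I*sqrt(2))
u(-1)*((2*(-2) - 3) + (-3)**2) = (I*sqrt(2))*((2*(-2) - 3) + (-3)**2) = (I*sqrt(2))*((-4 - 3) + 9) = (I*sqrt(2))*(-7 + 9) = (I*sqrt(2))*2 = 2*I*sqrt(2)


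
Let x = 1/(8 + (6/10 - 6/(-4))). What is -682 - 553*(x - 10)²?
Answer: -559957082/10201 ≈ -54892.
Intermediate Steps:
x = 10/101 (x = 1/(8 + (6*(⅒) - 6*(-¼))) = 1/(8 + (⅗ + 3/2)) = 1/(8 + 21/10) = 1/(101/10) = 10/101 ≈ 0.099010)
-682 - 553*(x - 10)² = -682 - 553*(10/101 - 10)² = -682 - 553*(-1000/101)² = -682 - 553*1000000/10201 = -682 - 553000000/10201 = -559957082/10201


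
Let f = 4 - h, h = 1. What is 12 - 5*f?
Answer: -3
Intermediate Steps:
f = 3 (f = 4 - 1*1 = 4 - 1 = 3)
12 - 5*f = 12 - 5*3 = 12 - 15 = -3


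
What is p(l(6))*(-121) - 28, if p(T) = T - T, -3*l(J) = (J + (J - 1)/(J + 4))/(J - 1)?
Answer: -28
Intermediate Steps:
l(J) = -(J + (-1 + J)/(4 + J))/(3*(-1 + J)) (l(J) = -(J + (J - 1)/(J + 4))/(3*(J - 1)) = -(J + (-1 + J)/(4 + J))/(3*(-1 + J)))
p(T) = 0
p(l(6))*(-121) - 28 = 0*(-121) - 28 = 0 - 28 = -28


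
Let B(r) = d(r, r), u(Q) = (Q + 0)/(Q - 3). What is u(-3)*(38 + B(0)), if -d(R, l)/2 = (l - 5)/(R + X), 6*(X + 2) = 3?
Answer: 47/3 ≈ 15.667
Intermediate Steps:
X = -3/2 (X = -2 + (⅙)*3 = -2 + ½ = -3/2 ≈ -1.5000)
u(Q) = Q/(-3 + Q)
d(R, l) = -2*(-5 + l)/(-3/2 + R) (d(R, l) = -2*(l - 5)/(R - 3/2) = -2*(-5 + l)/(-3/2 + R))
B(r) = 4*(5 - r)/(-3 + 2*r)
u(-3)*(38 + B(0)) = (-3/(-3 - 3))*(38 + 4*(5 - 1*0)/(-3 + 2*0)) = (-3/(-6))*(38 + 4*(5 + 0)/(-3 + 0)) = (-3*(-⅙))*(38 + 4*5/(-3)) = (38 + 4*(-⅓)*5)/2 = (38 - 20/3)/2 = (½)*(94/3) = 47/3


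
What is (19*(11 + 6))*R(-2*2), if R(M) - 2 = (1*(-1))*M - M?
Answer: 3230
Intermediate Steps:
R(M) = 2 - 2*M (R(M) = 2 + ((1*(-1))*M - M) = 2 + (-M - M) = 2 - 2*M)
(19*(11 + 6))*R(-2*2) = (19*(11 + 6))*(2 - (-4)*2) = (19*17)*(2 - 2*(-4)) = 323*(2 + 8) = 323*10 = 3230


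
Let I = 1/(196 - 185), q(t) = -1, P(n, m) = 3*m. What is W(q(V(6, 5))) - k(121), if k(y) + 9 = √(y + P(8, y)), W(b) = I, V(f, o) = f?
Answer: -142/11 ≈ -12.909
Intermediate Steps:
I = 1/11 ≈ 0.090909
W(b) = 1/11
k(y) = -9 + 2*√y (k(y) = -9 + √(y + 3*y) = -9 + √(4*y) = -9 + 2*√y)
W(q(V(6, 5))) - k(121) = 1/11 - (-9 + 2*√121) = 1/11 - (-9 + 2*11) = 1/11 - (-9 + 22) = 1/11 - 1*13 = 1/11 - 13 = -142/11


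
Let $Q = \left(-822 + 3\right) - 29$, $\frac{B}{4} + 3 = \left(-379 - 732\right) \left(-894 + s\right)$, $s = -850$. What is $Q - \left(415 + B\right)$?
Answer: $-7751587$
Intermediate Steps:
$B = 7750324$ ($B = -12 + 4 \left(-379 - 732\right) \left(-894 - 850\right) = -12 + 4 \left(\left(-1111\right) \left(-1744\right)\right) = -12 + 4 \cdot 1937584 = -12 + 7750336 = 7750324$)
$Q = -848$ ($Q = -819 - 29 = -848$)
$Q - \left(415 + B\right) = -848 - \left(415 + 7750324\right) = -848 - 7750739 = -7751587$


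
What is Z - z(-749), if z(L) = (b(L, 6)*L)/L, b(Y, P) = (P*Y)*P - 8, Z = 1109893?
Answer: 1136865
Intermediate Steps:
b(Y, P) = -8 + Y*P² (b(Y, P) = Y*P² - 8 = -8 + Y*P²)
z(L) = -8 + 36*L (z(L) = ((-8 + L*6²)*L)/L = ((-8 + L*36)*L)/L = ((-8 + 36*L)*L)/L = (L*(-8 + 36*L))/L = -8 + 36*L)
Z - z(-749) = 1109893 - (-8 + 36*(-749)) = 1109893 - (-8 - 26964) = 1109893 - 1*(-26972) = 1109893 + 26972 = 1136865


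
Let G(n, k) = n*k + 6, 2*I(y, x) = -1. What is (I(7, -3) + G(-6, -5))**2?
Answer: 5041/4 ≈ 1260.3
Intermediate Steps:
I(y, x) = -1/2 (I(y, x) = (1/2)*(-1) = -1/2)
G(n, k) = 6 + k*n (G(n, k) = k*n + 6 = 6 + k*n)
(I(7, -3) + G(-6, -5))**2 = (-1/2 + (6 - 5*(-6)))**2 = (-1/2 + (6 + 30))**2 = (-1/2 + 36)**2 = (71/2)**2 = 5041/4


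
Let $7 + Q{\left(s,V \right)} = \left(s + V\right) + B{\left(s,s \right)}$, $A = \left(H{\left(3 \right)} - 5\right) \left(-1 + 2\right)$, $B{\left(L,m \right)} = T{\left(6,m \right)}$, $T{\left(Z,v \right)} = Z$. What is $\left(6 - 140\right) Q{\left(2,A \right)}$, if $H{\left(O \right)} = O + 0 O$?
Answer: $134$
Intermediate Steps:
$H{\left(O \right)} = O$ ($H{\left(O \right)} = O + 0 = O$)
$B{\left(L,m \right)} = 6$
$A = -2$ ($A = \left(3 - 5\right) \left(-1 + 2\right) = \left(-2\right) 1 = -2$)
$Q{\left(s,V \right)} = -1 + V + s$ ($Q{\left(s,V \right)} = -7 + \left(\left(s + V\right) + 6\right) = -7 + \left(\left(V + s\right) + 6\right) = -7 + \left(6 + V + s\right) = -1 + V + s$)
$\left(6 - 140\right) Q{\left(2,A \right)} = \left(6 - 140\right) \left(-1 - 2 + 2\right) = \left(-134\right) \left(-1\right) = 134$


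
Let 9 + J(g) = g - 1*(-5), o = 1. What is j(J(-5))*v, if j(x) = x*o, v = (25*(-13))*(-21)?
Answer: -61425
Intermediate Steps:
J(g) = -4 + g (J(g) = -9 + (g - 1*(-5)) = -9 + (g + 5) = -9 + (5 + g) = -4 + g)
v = 6825 (v = -325*(-21) = 6825)
j(x) = x (j(x) = x*1 = x)
j(J(-5))*v = (-4 - 5)*6825 = -9*6825 = -61425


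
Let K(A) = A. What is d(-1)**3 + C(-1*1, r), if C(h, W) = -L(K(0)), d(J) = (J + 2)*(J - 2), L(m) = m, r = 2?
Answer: -27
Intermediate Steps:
d(J) = (-2 + J)*(2 + J) (d(J) = (2 + J)*(-2 + J) = (-2 + J)*(2 + J))
C(h, W) = 0 (C(h, W) = -1*0 = 0)
d(-1)**3 + C(-1*1, r) = (-4 + (-1)**2)**3 + 0 = (-4 + 1)**3 + 0 = (-3)**3 + 0 = -27 + 0 = -27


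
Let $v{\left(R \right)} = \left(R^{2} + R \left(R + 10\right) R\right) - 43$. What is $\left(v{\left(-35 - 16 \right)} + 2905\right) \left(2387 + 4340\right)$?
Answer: $-680624406$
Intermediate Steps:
$v{\left(R \right)} = -43 + R^{2} + R^{2} \left(10 + R\right)$ ($v{\left(R \right)} = \left(R^{2} + R \left(10 + R\right) R\right) - 43 = \left(R^{2} + R^{2} \left(10 + R\right)\right) - 43 = -43 + R^{2} + R^{2} \left(10 + R\right)$)
$\left(v{\left(-35 - 16 \right)} + 2905\right) \left(2387 + 4340\right) = \left(\left(-43 + \left(-35 - 16\right)^{3} + 11 \left(-35 - 16\right)^{2}\right) + 2905\right) \left(2387 + 4340\right) = \left(\left(-43 + \left(-51\right)^{3} + 11 \left(-51\right)^{2}\right) + 2905\right) 6727 = \left(\left(-43 - 132651 + 11 \cdot 2601\right) + 2905\right) 6727 = \left(\left(-43 - 132651 + 28611\right) + 2905\right) 6727 = \left(-104083 + 2905\right) 6727 = \left(-101178\right) 6727 = -680624406$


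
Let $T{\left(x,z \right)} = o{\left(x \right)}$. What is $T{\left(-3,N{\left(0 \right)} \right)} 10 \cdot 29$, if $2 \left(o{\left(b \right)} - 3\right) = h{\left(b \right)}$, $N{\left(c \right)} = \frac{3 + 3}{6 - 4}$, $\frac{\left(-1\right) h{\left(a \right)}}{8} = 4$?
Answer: $-3770$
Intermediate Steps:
$h{\left(a \right)} = -32$ ($h{\left(a \right)} = \left(-8\right) 4 = -32$)
$N{\left(c \right)} = 3$ ($N{\left(c \right)} = \frac{6}{2} = 6 \cdot \frac{1}{2} = 3$)
$o{\left(b \right)} = -13$ ($o{\left(b \right)} = 3 + \frac{1}{2} \left(-32\right) = 3 - 16 = -13$)
$T{\left(x,z \right)} = -13$
$T{\left(-3,N{\left(0 \right)} \right)} 10 \cdot 29 = \left(-13\right) 10 \cdot 29 = \left(-130\right) 29 = -3770$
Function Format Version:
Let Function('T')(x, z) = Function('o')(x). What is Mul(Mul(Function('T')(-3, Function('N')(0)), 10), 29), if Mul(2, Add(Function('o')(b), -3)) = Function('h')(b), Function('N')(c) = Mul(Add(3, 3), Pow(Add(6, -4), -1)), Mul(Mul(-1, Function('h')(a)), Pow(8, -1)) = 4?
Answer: -3770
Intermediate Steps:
Function('h')(a) = -32 (Function('h')(a) = Mul(-8, 4) = -32)
Function('N')(c) = 3 (Function('N')(c) = Mul(6, Pow(2, -1)) = Mul(6, Rational(1, 2)) = 3)
Function('o')(b) = -13 (Function('o')(b) = Add(3, Mul(Rational(1, 2), -32)) = Add(3, -16) = -13)
Function('T')(x, z) = -13
Mul(Mul(Function('T')(-3, Function('N')(0)), 10), 29) = Mul(Mul(-13, 10), 29) = Mul(-130, 29) = -3770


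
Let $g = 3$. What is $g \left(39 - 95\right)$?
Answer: $-168$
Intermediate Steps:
$g \left(39 - 95\right) = 3 \left(39 - 95\right) = 3 \left(-56\right) = -168$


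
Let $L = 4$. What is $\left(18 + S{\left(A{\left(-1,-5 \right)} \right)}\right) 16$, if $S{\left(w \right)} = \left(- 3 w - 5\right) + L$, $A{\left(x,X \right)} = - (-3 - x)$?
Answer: $176$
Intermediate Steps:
$A{\left(x,X \right)} = 3 + x$
$S{\left(w \right)} = -1 - 3 w$ ($S{\left(w \right)} = \left(- 3 w - 5\right) + 4 = \left(-5 - 3 w\right) + 4 = -1 - 3 w$)
$\left(18 + S{\left(A{\left(-1,-5 \right)} \right)}\right) 16 = \left(18 - \left(1 + 3 \left(3 - 1\right)\right)\right) 16 = \left(18 - 7\right) 16 = 11 \cdot 16 = 176$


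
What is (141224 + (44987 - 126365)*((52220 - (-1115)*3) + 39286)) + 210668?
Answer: -7718432786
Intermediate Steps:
(141224 + (44987 - 126365)*((52220 - (-1115)*3) + 39286)) + 210668 = (141224 - 81378*((52220 - 1*(-3345)) + 39286)) + 210668 = (141224 - 81378*((52220 + 3345) + 39286)) + 210668 = (141224 - 81378*(55565 + 39286)) + 210668 = (141224 - 81378*94851) + 210668 = (141224 - 7718784678) + 210668 = -7718643454 + 210668 = -7718432786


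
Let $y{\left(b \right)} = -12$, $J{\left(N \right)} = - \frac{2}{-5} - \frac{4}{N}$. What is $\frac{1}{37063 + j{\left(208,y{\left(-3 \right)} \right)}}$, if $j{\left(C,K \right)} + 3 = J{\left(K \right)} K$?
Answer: $\frac{5}{185256} \approx 2.699 \cdot 10^{-5}$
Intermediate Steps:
$J{\left(N \right)} = \frac{2}{5} - \frac{4}{N}$ ($J{\left(N \right)} = \left(-2\right) \left(- \frac{1}{5}\right) - \frac{4}{N} = \frac{2}{5} - \frac{4}{N}$)
$j{\left(C,K \right)} = -3 + K \left(\frac{2}{5} - \frac{4}{K}\right)$ ($j{\left(C,K \right)} = -3 + \left(\frac{2}{5} - \frac{4}{K}\right) K = -3 + K \left(\frac{2}{5} - \frac{4}{K}\right)$)
$\frac{1}{37063 + j{\left(208,y{\left(-3 \right)} \right)}} = \frac{1}{37063 + \left(-7 + \frac{2}{5} \left(-12\right)\right)} = \frac{1}{37063 - \frac{59}{5}} = \frac{1}{\frac{185256}{5}} = \frac{5}{185256}$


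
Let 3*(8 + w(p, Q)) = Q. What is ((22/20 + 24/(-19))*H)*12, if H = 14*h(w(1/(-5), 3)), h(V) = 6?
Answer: -15624/95 ≈ -164.46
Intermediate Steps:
w(p, Q) = -8 + Q/3
H = 84 (H = 14*6 = 84)
((22/20 + 24/(-19))*H)*12 = ((22/20 + 24/(-19))*84)*12 = ((22*(1/20) + 24*(-1/19))*84)*12 = ((11/10 - 24/19)*84)*12 = -31/190*84*12 = -1302/95*12 = -15624/95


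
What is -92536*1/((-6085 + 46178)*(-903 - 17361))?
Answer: 11567/91532319 ≈ 0.00012637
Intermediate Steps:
-92536*1/((-6085 + 46178)*(-903 - 17361)) = -92536/((-18264*40093)) = -92536/(-732258552) = -92536*(-1/732258552) = 11567/91532319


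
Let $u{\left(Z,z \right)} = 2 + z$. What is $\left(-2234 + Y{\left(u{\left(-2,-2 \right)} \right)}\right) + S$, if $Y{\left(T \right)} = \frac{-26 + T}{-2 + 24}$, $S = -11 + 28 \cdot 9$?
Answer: $- \frac{21936}{11} \approx -1994.2$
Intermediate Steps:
$S = 241$ ($S = -11 + 252 = 241$)
$Y{\left(T \right)} = - \frac{13}{11} + \frac{T}{22}$ ($Y{\left(T \right)} = \frac{-26 + T}{22} = \left(-26 + T\right) \frac{1}{22} = - \frac{13}{11} + \frac{T}{22}$)
$\left(-2234 + Y{\left(u{\left(-2,-2 \right)} \right)}\right) + S = \left(-2234 - \left(\frac{13}{11} - \frac{2 - 2}{22}\right)\right) + 241 = \left(-2234 + \left(- \frac{13}{11} + \frac{1}{22} \cdot 0\right)\right) + 241 = \left(-2234 + \left(- \frac{13}{11} + 0\right)\right) + 241 = \left(-2234 - \frac{13}{11}\right) + 241 = - \frac{24587}{11} + 241 = - \frac{21936}{11}$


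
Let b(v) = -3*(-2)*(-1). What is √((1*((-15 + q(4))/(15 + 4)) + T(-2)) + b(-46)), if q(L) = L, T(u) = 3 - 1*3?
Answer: 5*I*√95/19 ≈ 2.5649*I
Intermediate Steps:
T(u) = 0 (T(u) = 3 - 3 = 0)
b(v) = -6 (b(v) = 6*(-1) = -6)
√((1*((-15 + q(4))/(15 + 4)) + T(-2)) + b(-46)) = √((1*((-15 + 4)/(15 + 4)) + 0) - 6) = √((1*(-11/19) + 0) - 6) = √((-11/19 + 0) - 6) = √(-11/19 - 6) = √(-125/19) = 5*I*√95/19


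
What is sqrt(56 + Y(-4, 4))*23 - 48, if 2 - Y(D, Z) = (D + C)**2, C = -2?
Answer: -48 + 23*sqrt(22) ≈ 59.880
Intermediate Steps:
Y(D, Z) = 2 - (-2 + D)**2 (Y(D, Z) = 2 - (D - 2)**2 = 2 - (-2 + D)**2)
sqrt(56 + Y(-4, 4))*23 - 48 = sqrt(56 + (2 - (-2 - 4)**2))*23 - 48 = sqrt(56 + (2 - 1*(-6)**2))*23 - 48 = sqrt(56 + (2 - 1*36))*23 - 48 = sqrt(56 + (2 - 36))*23 - 48 = sqrt(56 - 34)*23 - 48 = sqrt(22)*23 - 48 = 23*sqrt(22) - 48 = -48 + 23*sqrt(22)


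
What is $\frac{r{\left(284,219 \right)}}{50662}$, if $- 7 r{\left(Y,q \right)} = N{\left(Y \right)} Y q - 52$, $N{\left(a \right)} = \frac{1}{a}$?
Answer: $- \frac{167}{354634} \approx -0.00047091$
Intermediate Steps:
$r{\left(Y,q \right)} = \frac{52}{7} - \frac{q}{7}$ ($r{\left(Y,q \right)} = - \frac{\frac{Y}{Y} q - 52}{7} = - \frac{1 q - 52}{7} = - \frac{q - 52}{7} = - \frac{-52 + q}{7} = \frac{52}{7} - \frac{q}{7}$)
$\frac{r{\left(284,219 \right)}}{50662} = \frac{\frac{52}{7} - \frac{219}{7}}{50662} = \left(\frac{52}{7} - \frac{219}{7}\right) \frac{1}{50662} = \left(- \frac{167}{7}\right) \frac{1}{50662} = - \frac{167}{354634}$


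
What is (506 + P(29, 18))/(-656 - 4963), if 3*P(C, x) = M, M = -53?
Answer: -1465/16857 ≈ -0.086908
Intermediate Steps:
P(C, x) = -53/3 (P(C, x) = (⅓)*(-53) = -53/3)
(506 + P(29, 18))/(-656 - 4963) = (506 - 53/3)/(-656 - 4963) = (1465/3)/(-5619) = (1465/3)*(-1/5619) = -1465/16857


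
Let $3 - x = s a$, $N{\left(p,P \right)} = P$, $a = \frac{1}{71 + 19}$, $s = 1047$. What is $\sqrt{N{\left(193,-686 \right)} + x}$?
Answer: $\frac{i \sqrt{625170}}{30} \approx 26.356 i$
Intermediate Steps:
$a = \frac{1}{90} \approx 0.011111$
$x = - \frac{259}{30}$ ($x = 3 - 1047 \cdot \frac{1}{90} = 3 - \frac{349}{30} = - \frac{259}{30} \approx -8.6333$)
$\sqrt{N{\left(193,-686 \right)} + x} = \sqrt{-686 - \frac{259}{30}} = \sqrt{- \frac{20839}{30}} = \frac{i \sqrt{625170}}{30}$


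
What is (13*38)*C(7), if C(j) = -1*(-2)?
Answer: 988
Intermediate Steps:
C(j) = 2
(13*38)*C(7) = (13*38)*2 = 494*2 = 988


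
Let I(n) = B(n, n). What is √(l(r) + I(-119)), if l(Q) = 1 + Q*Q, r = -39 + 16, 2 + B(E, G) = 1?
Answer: 23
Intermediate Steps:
B(E, G) = -1 (B(E, G) = -2 + 1 = -1)
I(n) = -1
r = -23
l(Q) = 1 + Q²
√(l(r) + I(-119)) = √((1 + (-23)²) - 1) = √((1 + 529) - 1) = √(530 - 1) = √529 = 23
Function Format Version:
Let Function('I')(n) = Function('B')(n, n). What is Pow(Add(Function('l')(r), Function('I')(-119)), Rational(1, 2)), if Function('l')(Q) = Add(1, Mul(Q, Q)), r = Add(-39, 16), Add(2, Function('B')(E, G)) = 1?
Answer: 23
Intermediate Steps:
Function('B')(E, G) = -1 (Function('B')(E, G) = Add(-2, 1) = -1)
Function('I')(n) = -1
r = -23
Function('l')(Q) = Add(1, Pow(Q, 2))
Pow(Add(Function('l')(r), Function('I')(-119)), Rational(1, 2)) = Pow(Add(Add(1, Pow(-23, 2)), -1), Rational(1, 2)) = Pow(Add(Add(1, 529), -1), Rational(1, 2)) = Pow(Add(530, -1), Rational(1, 2)) = Pow(529, Rational(1, 2)) = 23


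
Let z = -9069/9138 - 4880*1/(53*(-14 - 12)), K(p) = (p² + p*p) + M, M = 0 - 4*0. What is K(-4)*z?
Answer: 85590288/1049347 ≈ 81.565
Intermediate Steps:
M = 0 (M = 0 + 0 = 0)
K(p) = 2*p² (K(p) = (p² + p*p) + 0 = (p² + p²) + 0 = 2*p² + 0 = 2*p²)
z = 5349393/2098694 (z = -9069*1/9138 - 4880/(53*(-26)) = -3023/3046 - 4880/(-1378) = -3023/3046 - 4880*(-1/1378) = -3023/3046 + 2440/689 = 5349393/2098694 ≈ 2.5489)
K(-4)*z = (2*(-4)²)*(5349393/2098694) = (2*16)*(5349393/2098694) = 32*(5349393/2098694) = 85590288/1049347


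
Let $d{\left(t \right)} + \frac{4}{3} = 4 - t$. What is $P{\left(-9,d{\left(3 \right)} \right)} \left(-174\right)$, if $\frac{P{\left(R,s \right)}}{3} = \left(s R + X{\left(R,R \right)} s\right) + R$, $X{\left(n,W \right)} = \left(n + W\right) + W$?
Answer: $-1566$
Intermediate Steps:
$X{\left(n,W \right)} = n + 2 W$ ($X{\left(n,W \right)} = \left(W + n\right) + W = n + 2 W$)
$d{\left(t \right)} = \frac{8}{3} - t$ ($d{\left(t \right)} = - \frac{4}{3} - \left(-4 + t\right) = \frac{8}{3} - t$)
$P{\left(R,s \right)} = 3 R + 12 R s$ ($P{\left(R,s \right)} = 3 \left(\left(s R + \left(R + 2 R\right) s\right) + R\right) = 3 \left(\left(R s + 3 R s\right) + R\right) = 3 \left(4 R s + R\right) = 3 \left(R + 4 R s\right) = 3 R + 12 R s$)
$P{\left(-9,d{\left(3 \right)} \right)} \left(-174\right) = 3 \left(-9\right) \left(1 + 4 \left(\frac{8}{3} - 3\right)\right) \left(-174\right) = 3 \left(-9\right) \left(1 + 4 \left(- \frac{1}{3}\right)\right) \left(-174\right) = 3 \left(-9\right) \left(1 - \frac{4}{3}\right) \left(-174\right) = 3 \left(-9\right) \left(- \frac{1}{3}\right) \left(-174\right) = 9 \left(-174\right) = -1566$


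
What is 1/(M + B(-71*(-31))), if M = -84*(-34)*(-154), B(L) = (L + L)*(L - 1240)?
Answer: 1/3790498 ≈ 2.6382e-7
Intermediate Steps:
B(L) = 2*L*(-1240 + L) (B(L) = (2*L)*(-1240 + L) = 2*L*(-1240 + L))
M = -439824 (M = 2856*(-154) = -439824)
1/(M + B(-71*(-31))) = 1/(-439824 + 2*(-71*(-31))*(-1240 - 71*(-31))) = 1/(-439824 + 2*2201*(-1240 + 2201)) = 1/(-439824 + 2*2201*961) = 1/(-439824 + 4230322) = 1/3790498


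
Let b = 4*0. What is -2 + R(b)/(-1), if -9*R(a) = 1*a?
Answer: -2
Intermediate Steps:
b = 0
R(a) = -a/9
-2 + R(b)/(-1) = -2 + (-⅑*0)/(-1) = -2 - 1*0 = -2 + 0 = -2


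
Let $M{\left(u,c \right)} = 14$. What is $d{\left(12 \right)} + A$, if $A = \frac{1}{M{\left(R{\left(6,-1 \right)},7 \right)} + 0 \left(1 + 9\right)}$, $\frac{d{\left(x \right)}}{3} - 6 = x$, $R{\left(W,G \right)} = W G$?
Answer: $\frac{757}{14} \approx 54.071$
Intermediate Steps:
$R{\left(W,G \right)} = G W$
$d{\left(x \right)} = 18 + 3 x$
$A = \frac{1}{14}$ ($A = \frac{1}{14 + 0 \left(1 + 9\right)} = \frac{1}{14 + 0 \cdot 10} = \frac{1}{14 + 0} = \frac{1}{14} \approx 0.071429$)
$d{\left(12 \right)} + A = \left(18 + 3 \cdot 12\right) + \frac{1}{14} = \left(18 + 36\right) + \frac{1}{14} = 54 + \frac{1}{14} = \frac{757}{14}$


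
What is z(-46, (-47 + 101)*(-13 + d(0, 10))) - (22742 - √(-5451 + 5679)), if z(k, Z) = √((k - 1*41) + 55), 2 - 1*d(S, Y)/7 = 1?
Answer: -22742 + 2*√57 + 4*I*√2 ≈ -22727.0 + 5.6569*I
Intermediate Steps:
d(S, Y) = 7 (d(S, Y) = 14 - 7*1 = 14 - 7 = 7)
z(k, Z) = √(14 + k) (z(k, Z) = √((k - 41) + 55) = √((-41 + k) + 55) = √(14 + k))
z(-46, (-47 + 101)*(-13 + d(0, 10))) - (22742 - √(-5451 + 5679)) = √(14 - 46) - (22742 - √(-5451 + 5679)) = √(-32) - (22742 - √228) = 4*I*√2 - (22742 - 2*√57) = 4*I*√2 + (-22742 + 2*√57) = -22742 + 2*√57 + 4*I*√2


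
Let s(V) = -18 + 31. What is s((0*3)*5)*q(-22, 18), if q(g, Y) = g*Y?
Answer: -5148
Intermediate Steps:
s(V) = 13
q(g, Y) = Y*g
s((0*3)*5)*q(-22, 18) = 13*(18*(-22)) = 13*(-396) = -5148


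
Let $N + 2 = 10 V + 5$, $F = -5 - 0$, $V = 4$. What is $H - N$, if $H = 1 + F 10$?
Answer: $-92$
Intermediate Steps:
$F = -5$ ($F = -5 + 0 = -5$)
$N = 43$ ($N = -2 + \left(10 \cdot 4 + 5\right) = -2 + \left(40 + 5\right) = -2 + 45 = 43$)
$H = -49$ ($H = 1 - 50 = -49$)
$H - N = -49 - 43 = -92$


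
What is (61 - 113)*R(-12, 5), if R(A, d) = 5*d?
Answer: -1300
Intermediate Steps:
(61 - 113)*R(-12, 5) = (61 - 113)*(5*5) = -52*25 = -1300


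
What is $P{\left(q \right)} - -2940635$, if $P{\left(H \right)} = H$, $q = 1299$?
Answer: $2941934$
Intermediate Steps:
$P{\left(q \right)} - -2940635 = 1299 - -2940635 = 1299 + 2940635 = 2941934$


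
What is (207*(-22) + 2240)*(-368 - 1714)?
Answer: 4817748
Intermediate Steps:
(207*(-22) + 2240)*(-368 - 1714) = (-4554 + 2240)*(-2082) = -2314*(-2082) = 4817748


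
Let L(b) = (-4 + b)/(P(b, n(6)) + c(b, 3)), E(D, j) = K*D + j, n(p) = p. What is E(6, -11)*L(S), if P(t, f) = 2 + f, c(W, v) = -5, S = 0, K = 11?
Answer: -220/3 ≈ -73.333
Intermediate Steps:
E(D, j) = j + 11*D (E(D, j) = 11*D + j = j + 11*D)
L(b) = -4/3 + b/3 (L(b) = (-4 + b)/((2 + 6) - 5) = (-4 + b)/(8 - 5) = (-4 + b)/3 = (-4 + b)*(1/3) = -4/3 + b/3)
E(6, -11)*L(S) = (-11 + 11*6)*(-4/3 + (1/3)*0) = (-11 + 66)*(-4/3 + 0) = 55*(-4/3) = -220/3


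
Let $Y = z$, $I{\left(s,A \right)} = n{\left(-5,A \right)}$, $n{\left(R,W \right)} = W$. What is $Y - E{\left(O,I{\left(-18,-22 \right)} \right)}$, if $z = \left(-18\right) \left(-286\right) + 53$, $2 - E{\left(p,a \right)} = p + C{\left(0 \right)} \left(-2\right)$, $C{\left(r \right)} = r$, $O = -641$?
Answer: $4558$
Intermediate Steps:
$I{\left(s,A \right)} = A$
$E{\left(p,a \right)} = 2 - p$ ($E{\left(p,a \right)} = 2 - \left(p + 0 \left(-2\right)\right) = 2 - \left(p + 0\right) = 2 - p$)
$z = 5201$ ($z = 5148 + 53 = 5201$)
$Y = 5201$
$Y - E{\left(O,I{\left(-18,-22 \right)} \right)} = 5201 - \left(2 - -641\right) = 5201 - \left(2 + 641\right) = 5201 - 643 = 4558$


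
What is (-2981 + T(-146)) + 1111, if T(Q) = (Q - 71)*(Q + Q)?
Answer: 61494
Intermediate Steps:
T(Q) = 2*Q*(-71 + Q) (T(Q) = (-71 + Q)*(2*Q) = 2*Q*(-71 + Q))
(-2981 + T(-146)) + 1111 = (-2981 + 2*(-146)*(-71 - 146)) + 1111 = (-2981 + 2*(-146)*(-217)) + 1111 = (-2981 + 63364) + 1111 = 60383 + 1111 = 61494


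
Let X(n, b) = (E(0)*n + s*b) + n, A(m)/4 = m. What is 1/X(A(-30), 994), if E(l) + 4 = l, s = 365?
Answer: 1/363170 ≈ 2.7535e-6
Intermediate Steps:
E(l) = -4 + l
A(m) = 4*m
X(n, b) = -3*n + 365*b (X(n, b) = ((-4 + 0)*n + 365*b) + n = (-4*n + 365*b) + n = -3*n + 365*b)
1/X(A(-30), 994) = 1/(-12*(-30) + 365*994) = 1/(-3*(-120) + 362810) = 1/(360 + 362810) = 1/363170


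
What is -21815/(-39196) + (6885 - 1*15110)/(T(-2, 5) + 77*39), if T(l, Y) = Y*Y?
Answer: -16020705/7417843 ≈ -2.1598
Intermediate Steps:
T(l, Y) = Y²
-21815/(-39196) + (6885 - 1*15110)/(T(-2, 5) + 77*39) = -21815/(-39196) + (6885 - 1*15110)/(5² + 77*39) = -21815*(-1/39196) + (6885 - 15110)/(25 + 3003) = 21815/39196 - 8225/3028 = -16020705/7417843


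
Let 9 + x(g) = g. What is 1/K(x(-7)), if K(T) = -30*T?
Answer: 1/480 ≈ 0.0020833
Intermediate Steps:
x(g) = -9 + g
1/K(x(-7)) = 1/(-30*(-9 - 7)) = 1/(-30*(-16)) = 1/480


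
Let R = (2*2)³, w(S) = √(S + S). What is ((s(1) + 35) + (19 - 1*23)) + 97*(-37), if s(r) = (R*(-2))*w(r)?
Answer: -3558 - 128*√2 ≈ -3739.0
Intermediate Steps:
w(S) = √2*√S (w(S) = √(2*S) = √2*√S)
R = 64 (R = 4³ = 64)
s(r) = -128*√2*√r (s(r) = (64*(-2))*(√2*√r) = -128*√2*√r)
((s(1) + 35) + (19 - 1*23)) + 97*(-37) = ((-128*√2*√1 + 35) + (19 - 1*23)) + 97*(-37) = ((-128*√2*1 + 35) + (19 - 23)) - 3589 = ((-128*√2 + 35) - 4) - 3589 = ((35 - 128*√2) - 4) - 3589 = (31 - 128*√2) - 3589 = -3558 - 128*√2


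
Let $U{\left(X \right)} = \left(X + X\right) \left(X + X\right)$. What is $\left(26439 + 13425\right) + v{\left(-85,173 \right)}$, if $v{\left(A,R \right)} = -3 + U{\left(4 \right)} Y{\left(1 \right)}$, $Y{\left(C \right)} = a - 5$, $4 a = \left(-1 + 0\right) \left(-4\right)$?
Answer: $39605$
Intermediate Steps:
$U{\left(X \right)} = 4 X^{2}$ ($U{\left(X \right)} = 2 X 2 X = 4 X^{2}$)
$a = 1$ ($a = \frac{\left(-1 + 0\right) \left(-4\right)}{4} = \frac{\left(-1\right) \left(-4\right)}{4} = \frac{1}{4} \cdot 4 = 1$)
$Y{\left(C \right)} = -4$ ($Y{\left(C \right)} = 1 - 5 = -4$)
$v{\left(A,R \right)} = -259$ ($v{\left(A,R \right)} = -3 + 4 \cdot 4^{2} \left(-4\right) = -3 + 4 \cdot 16 \left(-4\right) = -3 + 64 \left(-4\right) = -3 - 256 = -259$)
$\left(26439 + 13425\right) + v{\left(-85,173 \right)} = \left(26439 + 13425\right) - 259 = 39864 - 259 = 39605$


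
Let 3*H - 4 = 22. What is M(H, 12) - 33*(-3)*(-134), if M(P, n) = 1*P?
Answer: -39772/3 ≈ -13257.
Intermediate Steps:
H = 26/3 (H = 4/3 + (⅓)*22 = 4/3 + 22/3 = 26/3 ≈ 8.6667)
M(P, n) = P
M(H, 12) - 33*(-3)*(-134) = 26/3 - 33*(-3)*(-134) = 26/3 + 99*(-134) = 26/3 - 13266 = -39772/3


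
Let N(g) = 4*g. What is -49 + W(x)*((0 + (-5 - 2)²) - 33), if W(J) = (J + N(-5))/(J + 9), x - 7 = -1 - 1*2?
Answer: -893/13 ≈ -68.692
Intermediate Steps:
x = 4 (x = 7 + (-1 - 1*2) = 7 + (-1 - 2) = 7 - 3 = 4)
W(J) = (-20 + J)/(9 + J) (W(J) = (J + 4*(-5))/(J + 9) = (J - 20)/(9 + J) = (-20 + J)/(9 + J))
-49 + W(x)*((0 + (-5 - 2)²) - 33) = -49 + ((-20 + 4)/(9 + 4))*((0 + (-5 - 2)²) - 33) = -49 + (-16/13)*((0 + (-7)²) - 33) = -49 + ((1/13)*(-16))*((0 + 49) - 33) = -49 - 16*(49 - 33)/13 = -49 - 16/13*16 = -49 - 256/13 = -893/13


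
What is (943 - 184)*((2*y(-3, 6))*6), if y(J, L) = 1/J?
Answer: -3036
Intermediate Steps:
(943 - 184)*((2*y(-3, 6))*6) = (943 - 184)*((2/(-3))*6) = 759*((2*(-⅓))*6) = 759*(-⅔*6) = 759*(-4) = -3036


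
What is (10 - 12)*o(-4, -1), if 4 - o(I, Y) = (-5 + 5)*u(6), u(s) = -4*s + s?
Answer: -8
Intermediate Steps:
u(s) = -3*s
o(I, Y) = 4 (o(I, Y) = 4 - (-5 + 5)*(-3*6) = 4 - 0*(-18) = 4 - 1*0 = 4 + 0 = 4)
(10 - 12)*o(-4, -1) = (10 - 12)*4 = -2*4 = -8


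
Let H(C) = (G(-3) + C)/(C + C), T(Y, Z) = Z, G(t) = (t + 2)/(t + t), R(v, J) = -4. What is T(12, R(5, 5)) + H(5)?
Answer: -209/60 ≈ -3.4833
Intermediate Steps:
G(t) = (2 + t)/(2*t) (G(t) = (2 + t)/((2*t)) = (2 + t)*(1/(2*t)) = (2 + t)/(2*t))
H(C) = (⅙ + C)/(2*C) (H(C) = ((½)*(2 - 3)/(-3) + C)/(C + C) = ((½)*(-⅓)*(-1) + C)/((2*C)) = (⅙ + C)*(1/(2*C)) = (⅙ + C)/(2*C))
T(12, R(5, 5)) + H(5) = -4 + (1/12)*(1 + 6*5)/5 = -4 + (1/12)*(⅕)*(1 + 30) = -4 + (1/12)*(⅕)*31 = -4 + 31/60 = -209/60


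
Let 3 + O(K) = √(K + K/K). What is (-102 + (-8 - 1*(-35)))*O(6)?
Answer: 225 - 75*√7 ≈ 26.569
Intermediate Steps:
O(K) = -3 + √(1 + K) (O(K) = -3 + √(K + K/K) = -3 + √(K + 1) = -3 + √(1 + K))
(-102 + (-8 - 1*(-35)))*O(6) = (-102 + (-8 - 1*(-35)))*(-3 + √(1 + 6)) = (-102 + (-8 + 35))*(-3 + √7) = (-102 + 27)*(-3 + √7) = -75*(-3 + √7) = 225 - 75*√7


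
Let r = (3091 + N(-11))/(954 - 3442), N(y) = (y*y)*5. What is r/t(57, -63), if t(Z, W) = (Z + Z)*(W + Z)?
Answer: 77/35454 ≈ 0.0021718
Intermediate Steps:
t(Z, W) = 2*Z*(W + Z) (t(Z, W) = (2*Z)*(W + Z) = 2*Z*(W + Z))
N(y) = 5*y² (N(y) = y²*5 = 5*y²)
r = -462/311 (r = (3091 + 5*(-11)²)/(954 - 3442) = (3091 + 5*121)/(-2488) = (3091 + 605)*(-1/2488) = 3696*(-1/2488) = -462/311 ≈ -1.4855)
r/t(57, -63) = -462*1/(114*(-63 + 57))/311 = -462/(311*(2*57*(-6))) = -462/311/(-684) = -462/311*(-1/684) = 77/35454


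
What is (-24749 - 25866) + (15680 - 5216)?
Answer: -40151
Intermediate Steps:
(-24749 - 25866) + (15680 - 5216) = -50615 + 10464 = -40151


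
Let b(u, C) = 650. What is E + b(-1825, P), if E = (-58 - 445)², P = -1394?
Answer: 253659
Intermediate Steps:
E = 253009 (E = (-503)² = 253009)
E + b(-1825, P) = 253009 + 650 = 253659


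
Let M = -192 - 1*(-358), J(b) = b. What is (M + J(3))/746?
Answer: 169/746 ≈ 0.22654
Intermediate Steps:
M = 166 (M = -192 + 358 = 166)
(M + J(3))/746 = (166 + 3)/746 = 169*(1/746) = 169/746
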